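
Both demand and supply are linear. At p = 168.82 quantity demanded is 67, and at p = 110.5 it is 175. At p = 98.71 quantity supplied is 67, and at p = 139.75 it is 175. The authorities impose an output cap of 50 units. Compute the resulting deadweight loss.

Demand slope = (110.5 − 168.82)/(175 − 67) = −0.54, so p = 205 − 0.54q.
Supply slope = (139.75 − 98.71)/(175 − 67) = 0.38, so p = 73.25 + 0.38q.
Competitive equilibrium: 205 − 0.54q = 73.25 + 0.38q → q* = 143.2065, p* = 127.6685.
At q = 50: demand price = 205 − 0.54·50 = 178; supply price = 73.25 + 0.38·50 = 92.25.
Δq = 143.2065 − 50 = 93.2065; wedge = 178 − 92.25 = 85.75.
Deadweight loss = ½ × 93.2065 × 85.75 = 3996.23.

3996.23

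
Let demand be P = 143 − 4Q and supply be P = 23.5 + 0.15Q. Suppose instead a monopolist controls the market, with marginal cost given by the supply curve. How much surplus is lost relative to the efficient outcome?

Competitive equilibrium: 143 − 4Q = 23.5 + 0.15Q → Q* = 28.7952, P* = 27.8193.
Marginal revenue: MR = 143 − 8Q. Set MR = MC: 143 − 8Q = 23.5 + 0.15Q → Q_m = 14.6626.
Price P_m = 143 − 4·14.6626 = 84.3496; MC(Q_m) = 23.5 + 0.15·14.6626 = 25.6994.
Competitive Q* = 28.7952, so ΔQ = 14.1326; wedge = 84.3496 − 25.6994 = 58.6502.
The triangle = ½ × 14.1326 × 58.6502 = 414.44.

414.44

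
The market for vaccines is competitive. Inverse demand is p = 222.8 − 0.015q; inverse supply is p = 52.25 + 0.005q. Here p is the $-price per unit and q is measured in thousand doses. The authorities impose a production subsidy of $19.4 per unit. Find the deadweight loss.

$9409 thousand

Competitive equilibrium: 222.8 − 0.015q = 52.25 + 0.005q → q* = 8527.5, p* = 94.8875.
The subsidy lowers effective supply by 19.4: p = 32.85 + 0.005q.
New quantity: 222.8 − 0.015q = 32.85 + 0.005q → q' = 9497.5.
Overproduction Δq = 9497.5 − 8527.5 = 970; wedge = subsidy = 19.4.
The triangle = ½ × 970 × 19.4 = $9409 thousand.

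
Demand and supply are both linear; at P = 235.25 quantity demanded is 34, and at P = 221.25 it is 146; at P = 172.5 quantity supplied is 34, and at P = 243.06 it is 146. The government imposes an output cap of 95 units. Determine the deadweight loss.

Demand slope = (221.25 − 235.25)/(146 − 34) = −0.125, so P = 239.5 − 0.125Q.
Supply slope = (243.06 − 172.5)/(146 − 34) = 0.63, so P = 151.08 + 0.63Q.
Competitive equilibrium: 239.5 − 0.125Q = 151.08 + 0.63Q → Q* = 117.1126, P* = 224.8609.
At Q = 95: demand price = 239.5 − 0.125·95 = 227.625; supply price = 151.08 + 0.63·95 = 210.93.
ΔQ = 117.1126 − 95 = 22.1126; wedge = 227.625 − 210.93 = 16.695.
The triangle = ½ × 22.1126 × 16.695 = 184.58.

184.58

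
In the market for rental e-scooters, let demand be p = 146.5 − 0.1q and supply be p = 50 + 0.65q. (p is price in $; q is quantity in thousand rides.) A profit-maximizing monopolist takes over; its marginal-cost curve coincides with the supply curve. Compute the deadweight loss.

Competitive equilibrium: 146.5 − 0.1q = 50 + 0.65q → q* = 128.6667, p* = 133.6333.
Marginal revenue: MR = 146.5 − 0.2q. Set MR = MC: 146.5 − 0.2q = 50 + 0.65q → q_m = 113.5294.
Price p_m = 146.5 − 0.1·113.5294 = 135.1471; MC(q_m) = 50 + 0.65·113.5294 = 123.7941.
Competitive q* = 128.6667, so Δq = 15.1373; wedge = 135.1471 − 123.7941 = 11.353.
Welfare loss = ½ × 15.1373 × 11.353 = $85.93 thousand.

$85.93 thousand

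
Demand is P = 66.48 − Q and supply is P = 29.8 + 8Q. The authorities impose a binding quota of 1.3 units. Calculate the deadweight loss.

34.67

Competitive equilibrium: 66.48 − Q = 29.8 + 8Q → Q* = 4.0756, P* = 62.4044.
At Q = 1.3: demand price = 66.48 − 1·1.3 = 65.18; supply price = 29.8 + 8·1.3 = 40.2.
ΔQ = 4.0756 − 1.3 = 2.7756; wedge = 65.18 − 40.2 = 24.98.
Deadweight loss = ½ × 2.7756 × 24.98 = 34.67.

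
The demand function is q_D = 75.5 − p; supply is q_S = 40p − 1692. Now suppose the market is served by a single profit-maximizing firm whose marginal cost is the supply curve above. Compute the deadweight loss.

131.12

In inverse form: demand p = 75.5 − q, supply p = 42.3 + 0.025q.
Competitive equilibrium: 75.5 − q = 42.3 + 0.025q → q* = 32.3902, p* = 43.1098.
Marginal revenue: MR = 75.5 − 2q. Set MR = MC: 75.5 − 2q = 42.3 + 0.025q → q_m = 16.3951.
Price p_m = 75.5 − 1·16.3951 = 59.1049; MC(q_m) = 42.3 + 0.025·16.3951 = 42.7099.
Competitive q* = 32.3902, so Δq = 15.9951; wedge = 59.1049 − 42.7099 = 16.395.
The triangle = ½ × 15.9951 × 16.395 = 131.12.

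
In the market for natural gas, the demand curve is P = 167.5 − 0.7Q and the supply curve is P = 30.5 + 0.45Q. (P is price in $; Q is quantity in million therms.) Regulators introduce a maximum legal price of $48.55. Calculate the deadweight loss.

$3590.33 million

Competitive equilibrium: 167.5 − 0.7Q = 30.5 + 0.45Q → Q* = 119.1304, P* = 84.1087.
At the ceiling P = 48.55, quantity supplied = (48.55 − 30.5)/0.45 = 40.1111.
Willingness to pay at Q' = 40.1111: 167.5 − 0.7·40.1111 = 139.4222.
ΔQ = 119.1304 − 40.1111 = 79.0193; wedge = 139.4222 − 48.55 = 90.8722.
Welfare loss = ½ × 79.0193 × 90.8722 = $3590.33 million.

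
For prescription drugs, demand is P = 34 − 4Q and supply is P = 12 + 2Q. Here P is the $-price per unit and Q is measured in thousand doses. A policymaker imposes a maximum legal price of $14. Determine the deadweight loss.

Competitive equilibrium: 34 − 4Q = 12 + 2Q → Q* = 3.6667, P* = 19.3333.
At the ceiling P = 14, quantity supplied = (14 − 12)/2 = 1.
Willingness to pay at Q' = 1: 34 − 4·1 = 30.
ΔQ = 3.6667 − 1 = 2.6667; wedge = 30 − 14 = 16.
Welfare loss = ½ × 2.6667 × 16 = $21.33 thousand.

$21.33 thousand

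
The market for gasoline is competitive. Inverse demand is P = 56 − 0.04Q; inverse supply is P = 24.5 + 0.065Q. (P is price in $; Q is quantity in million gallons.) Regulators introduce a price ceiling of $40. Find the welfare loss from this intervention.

$198.82 million

Competitive equilibrium: 56 − 0.04Q = 24.5 + 0.065Q → Q* = 300, P* = 44.
At the ceiling P = 40, quantity supplied = (40 − 24.5)/0.065 = 238.4615.
Willingness to pay at Q' = 238.4615: 56 − 0.04·238.4615 = 46.4615.
ΔQ = 300 − 238.4615 = 61.5385; wedge = 46.4615 − 40 = 6.4615.
Deadweight loss = ½ × 61.5385 × 6.4615 = $198.82 million.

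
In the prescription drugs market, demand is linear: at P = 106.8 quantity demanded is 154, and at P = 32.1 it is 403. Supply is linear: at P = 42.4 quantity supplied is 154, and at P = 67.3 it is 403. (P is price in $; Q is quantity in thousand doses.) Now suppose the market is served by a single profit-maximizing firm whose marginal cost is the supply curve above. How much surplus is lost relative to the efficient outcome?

Demand slope = (32.1 − 106.8)/(403 − 154) = −0.3, so P = 153 − 0.3Q.
Supply slope = (67.3 − 42.4)/(403 − 154) = 0.1, so P = 27 + 0.1Q.
Competitive equilibrium: 153 − 0.3Q = 27 + 0.1Q → Q* = 315, P* = 58.5.
Marginal revenue: MR = 153 − 0.6Q. Set MR = MC: 153 − 0.6Q = 27 + 0.1Q → Q_m = 180.
Price P_m = 153 − 0.3·180 = 99; MC(Q_m) = 27 + 0.1·180 = 45.
Competitive Q* = 315, so ΔQ = 135; wedge = 99 − 45 = 54.
The triangle = ½ × 135 × 54 = $3645 thousand.

$3645 thousand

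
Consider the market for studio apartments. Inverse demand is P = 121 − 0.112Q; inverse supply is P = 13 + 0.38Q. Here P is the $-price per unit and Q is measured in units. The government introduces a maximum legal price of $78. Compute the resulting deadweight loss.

Competitive equilibrium: 121 − 0.112Q = 13 + 0.38Q → Q* = 219.5122, P* = 96.4146.
At the ceiling P = 78, quantity supplied = (78 − 13)/0.38 = 171.0526.
Willingness to pay at Q' = 171.0526: 121 − 0.112·171.0526 = 101.8421.
ΔQ = 219.5122 − 171.0526 = 48.4596; wedge = 101.8421 − 78 = 23.8421.
The triangle = ½ × 48.4596 × 23.8421 = $577.69.

$577.69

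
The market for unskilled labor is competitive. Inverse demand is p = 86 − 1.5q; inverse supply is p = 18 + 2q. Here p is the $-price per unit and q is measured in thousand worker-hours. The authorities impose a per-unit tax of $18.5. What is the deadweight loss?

Competitive equilibrium: 86 − 1.5q = 18 + 2q → q* = 19.4286, p* = 56.8571.
With the tax, the buyer price exceeds the seller price by 18.5: (86 − 1.5q) − (18 + 2q) = 18.5 → q' = 14.1429.
Δq = 19.4286 − 14.1429 = 5.2857; the wedge equals the tax, 18.5.
Deadweight loss = ½ × 5.2857 × 18.5 = $48.89 thousand.

$48.89 thousand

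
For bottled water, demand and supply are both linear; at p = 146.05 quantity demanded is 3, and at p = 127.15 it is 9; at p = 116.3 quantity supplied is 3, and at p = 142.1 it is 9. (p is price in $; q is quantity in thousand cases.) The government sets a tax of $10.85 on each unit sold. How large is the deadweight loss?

$7.90 thousand

Demand slope = (127.15 − 146.05)/(9 − 3) = −3.15, so p = 155.5 − 3.15q.
Supply slope = (142.1 − 116.3)/(9 − 3) = 4.3, so p = 103.4 + 4.3q.
Competitive equilibrium: 155.5 − 3.15q = 103.4 + 4.3q → q* = 6.9933, p* = 133.4711.
With the tax, the buyer price exceeds the seller price by 10.85: (155.5 − 3.15q) − (103.4 + 4.3q) = 10.85 → q' = 5.5369.
Δq = 6.9933 − 5.5369 = 1.4564; the wedge equals the tax, 10.85.
The triangle = ½ × 1.4564 × 10.85 = $7.90 thousand.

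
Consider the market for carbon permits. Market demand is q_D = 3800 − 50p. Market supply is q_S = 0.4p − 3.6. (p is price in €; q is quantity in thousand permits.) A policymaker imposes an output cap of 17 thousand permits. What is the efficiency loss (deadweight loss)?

In inverse form: demand p = 76 − 0.02q, supply p = 9 + 2.5q.
Competitive equilibrium: 76 − 0.02q = 9 + 2.5q → q* = 26.5873, p* = 75.4683.
At q = 17: demand price = 76 − 0.02·17 = 75.66; supply price = 9 + 2.5·17 = 51.5.
Δq = 26.5873 − 17 = 9.5873; wedge = 75.66 − 51.5 = 24.16.
The triangle = ½ × 9.5873 × 24.16 = €115.81 thousand.

€115.81 thousand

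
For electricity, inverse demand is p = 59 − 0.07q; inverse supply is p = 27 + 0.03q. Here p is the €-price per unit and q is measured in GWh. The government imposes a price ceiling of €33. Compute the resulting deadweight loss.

Competitive equilibrium: 59 − 0.07q = 27 + 0.03q → q* = 320, p* = 36.6.
At the ceiling p = 33, quantity supplied = (33 − 27)/0.03 = 200.
Willingness to pay at q' = 200: 59 − 0.07·200 = 45.
Δq = 320 − 200 = 120; wedge = 45 − 33 = 12.
DWL = ½ × 120 × 12 = €720.

€720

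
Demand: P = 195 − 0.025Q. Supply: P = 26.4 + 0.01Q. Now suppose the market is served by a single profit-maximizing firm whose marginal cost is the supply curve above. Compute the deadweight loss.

Competitive equilibrium: 195 − 0.025Q = 26.4 + 0.01Q → Q* = 4817.1429, P* = 74.5714.
Marginal revenue: MR = 195 − 0.05Q. Set MR = MC: 195 − 0.05Q = 26.4 + 0.01Q → Q_m = 2810.
Price P_m = 195 − 0.025·2810 = 124.75; MC(Q_m) = 26.4 + 0.01·2810 = 54.5.
Competitive Q* = 4817.1429, so ΔQ = 2007.1429; wedge = 124.75 − 54.5 = 70.25.
DWL = ½ × 2007.1429 × 70.25 = 70500.89.

70500.89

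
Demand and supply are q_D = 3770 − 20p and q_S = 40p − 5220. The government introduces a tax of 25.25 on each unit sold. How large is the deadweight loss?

In inverse form: demand p = 188.5 − 0.05q, supply p = 130.5 + 0.025q.
Competitive equilibrium: 188.5 − 0.05q = 130.5 + 0.025q → q* = 773.3333, p* = 149.8333.
With the tax, the buyer price exceeds the seller price by 25.25: (188.5 − 0.05q) − (130.5 + 0.025q) = 25.25 → q' = 436.6667.
Δq = 773.3333 − 436.6667 = 336.6666; the wedge equals the tax, 25.25.
Deadweight loss = ½ × 336.6666 × 25.25 = 4250.42.

4250.42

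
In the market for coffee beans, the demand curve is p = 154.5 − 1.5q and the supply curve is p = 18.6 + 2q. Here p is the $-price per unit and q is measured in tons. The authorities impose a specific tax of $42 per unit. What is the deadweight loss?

Competitive equilibrium: 154.5 − 1.5q = 18.6 + 2q → q* = 38.8286, p* = 96.2571.
With the tax, the buyer price exceeds the seller price by 42: (154.5 − 1.5q) − (18.6 + 2q) = 42 → q' = 26.8286.
Δq = 38.8286 − 26.8286 = 12; the wedge equals the tax, 42.
Welfare loss = ½ × 12 × 42 = $252.

$252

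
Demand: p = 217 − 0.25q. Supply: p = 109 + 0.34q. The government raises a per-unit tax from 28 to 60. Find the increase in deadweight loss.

2386.44

Competitive equilibrium: 217 − 0.25q = 109 + 0.34q → q* = 183.0508, p* = 171.2373.
For a per-unit tax t: Δq = t/0.59, so DWL = ½·t·(t/0.59) = t²/1.18.
At t = 28: DWL = 664.407. At t = 60: DWL = 3050.847.
Increase = 3050.847 − 664.407 = 2386.44.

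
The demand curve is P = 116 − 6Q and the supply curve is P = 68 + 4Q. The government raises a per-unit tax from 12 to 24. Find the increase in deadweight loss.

21.60

Competitive equilibrium: 116 − 6Q = 68 + 4Q → Q* = 4.8, P* = 87.2.
For a per-unit tax t: ΔQ = t/10, so DWL = ½·t·(t/10) = t²/20.
At t = 12: DWL = 7.2. At t = 24: DWL = 28.8.
Increase = 28.8 − 7.2 = 21.60.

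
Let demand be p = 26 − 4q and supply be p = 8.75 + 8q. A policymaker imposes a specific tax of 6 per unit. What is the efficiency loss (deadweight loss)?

1.50

Competitive equilibrium: 26 − 4q = 8.75 + 8q → q* = 1.4375, p* = 20.25.
With the tax, the buyer price exceeds the seller price by 6: (26 − 4q) − (8.75 + 8q) = 6 → q' = 0.9375.
Δq = 1.4375 − 0.9375 = 0.5; the wedge equals the tax, 6.
Deadweight loss = ½ × 0.5 × 6 = 1.50.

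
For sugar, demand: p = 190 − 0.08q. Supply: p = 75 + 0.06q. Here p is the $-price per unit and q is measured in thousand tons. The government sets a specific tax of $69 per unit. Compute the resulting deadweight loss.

$17003.57 thousand

Competitive equilibrium: 190 − 0.08q = 75 + 0.06q → q* = 821.4286, p* = 124.2857.
With the tax, the buyer price exceeds the seller price by 69: (190 − 0.08q) − (75 + 0.06q) = 69 → q' = 328.5714.
Δq = 821.4286 − 328.5714 = 492.8572; the wedge equals the tax, 69.
Deadweight loss = ½ × 492.8572 × 69 = $17003.57 thousand.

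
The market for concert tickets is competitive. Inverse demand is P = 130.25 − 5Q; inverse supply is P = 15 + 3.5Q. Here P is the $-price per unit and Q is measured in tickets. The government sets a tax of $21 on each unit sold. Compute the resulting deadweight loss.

Competitive equilibrium: 130.25 − 5Q = 15 + 3.5Q → Q* = 13.5588, P* = 62.4559.
With the tax, the buyer price exceeds the seller price by 21: (130.25 − 5Q) − (15 + 3.5Q) = 21 → Q' = 11.0882.
ΔQ = 13.5588 − 11.0882 = 2.4706; the wedge equals the tax, 21.
The triangle = ½ × 2.4706 × 21 = $25.94.

$25.94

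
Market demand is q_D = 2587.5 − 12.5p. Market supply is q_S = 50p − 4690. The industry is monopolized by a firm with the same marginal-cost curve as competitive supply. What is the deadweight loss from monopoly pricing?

12656.04

In inverse form: demand p = 207 − 0.08q, supply p = 93.8 + 0.02q.
Competitive equilibrium: 207 − 0.08q = 93.8 + 0.02q → q* = 1132, p* = 116.44.
Marginal revenue: MR = 207 − 0.16q. Set MR = MC: 207 − 0.16q = 93.8 + 0.02q → q_m = 628.8889.
Price p_m = 207 − 0.08·628.8889 = 156.6889; MC(q_m) = 93.8 + 0.02·628.8889 = 106.3778.
Competitive q* = 1132, so Δq = 503.1111; wedge = 156.6889 − 106.3778 = 50.3111.
Welfare loss = ½ × 503.1111 × 50.3111 = 12656.04.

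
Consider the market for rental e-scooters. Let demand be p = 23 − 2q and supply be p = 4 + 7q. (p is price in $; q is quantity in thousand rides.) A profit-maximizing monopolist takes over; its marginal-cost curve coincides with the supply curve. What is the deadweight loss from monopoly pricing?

$0.66 thousand

Competitive equilibrium: 23 − 2q = 4 + 7q → q* = 2.1111, p* = 18.7778.
Marginal revenue: MR = 23 − 4q. Set MR = MC: 23 − 4q = 4 + 7q → q_m = 1.7273.
Price p_m = 23 − 2·1.7273 = 19.5454; MC(q_m) = 4 + 7·1.7273 = 16.0911.
Competitive q* = 2.1111, so Δq = 0.3838; wedge = 19.5454 − 16.0911 = 3.4543.
Welfare loss = ½ × 0.3838 × 3.4543 = $0.66 thousand.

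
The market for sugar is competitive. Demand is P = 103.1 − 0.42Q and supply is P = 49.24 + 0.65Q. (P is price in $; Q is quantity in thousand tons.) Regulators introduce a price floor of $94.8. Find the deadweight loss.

$500.12 thousand

Competitive equilibrium: 103.1 − 0.42Q = 49.24 + 0.65Q → Q* = 50.3364, P* = 81.9587.
At the floor P = 94.8, quantity demanded = (103.1 − 94.8)/0.42 = 19.7619.
Sellers' marginal cost at Q' = 19.7619: 49.24 + 0.65·19.7619 = 62.0852.
ΔQ = 50.3364 − 19.7619 = 30.5745; wedge = 94.8 − 62.0852 = 32.7148.
Deadweight loss = ½ × 30.5745 × 32.7148 = $500.12 thousand.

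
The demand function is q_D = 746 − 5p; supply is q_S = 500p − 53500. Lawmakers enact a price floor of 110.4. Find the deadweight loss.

22.46

In inverse form: demand p = 149.2 − 0.2q, supply p = 107 + 0.002q.
Competitive equilibrium: 149.2 − 0.2q = 107 + 0.002q → q* = 208.9109, p* = 107.4178.
At the floor p = 110.4, quantity demanded = (149.2 − 110.4)/0.2 = 194.
Sellers' marginal cost at q' = 194: 107 + 0.002·194 = 107.388.
Δq = 208.9109 − 194 = 14.9109; wedge = 110.4 − 107.388 = 3.012.
Welfare loss = ½ × 14.9109 × 3.012 = 22.46.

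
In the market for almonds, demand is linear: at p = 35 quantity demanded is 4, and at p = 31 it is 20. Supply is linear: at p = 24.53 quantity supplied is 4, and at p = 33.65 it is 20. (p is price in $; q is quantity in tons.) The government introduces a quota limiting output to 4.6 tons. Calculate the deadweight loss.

$60.71

Demand slope = (31 − 35)/(20 − 4) = −0.25, so p = 36 − 0.25q.
Supply slope = (33.65 − 24.53)/(20 − 4) = 0.57, so p = 22.25 + 0.57q.
Competitive equilibrium: 36 − 0.25q = 22.25 + 0.57q → q* = 16.7683, p* = 31.8079.
At q = 4.6: demand price = 36 − 0.25·4.6 = 34.85; supply price = 22.25 + 0.57·4.6 = 24.872.
Δq = 16.7683 − 4.6 = 12.1683; wedge = 34.85 − 24.872 = 9.978.
Deadweight loss = ½ × 12.1683 × 9.978 = $60.71.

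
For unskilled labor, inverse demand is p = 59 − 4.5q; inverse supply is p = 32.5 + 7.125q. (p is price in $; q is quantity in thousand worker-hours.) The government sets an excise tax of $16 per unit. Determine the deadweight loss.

$11.01 thousand

Competitive equilibrium: 59 − 4.5q = 32.5 + 7.125q → q* = 2.2796, p* = 48.7419.
With the tax, the buyer price exceeds the seller price by 16: (59 − 4.5q) − (32.5 + 7.125q) = 16 → q' = 0.9032.
Δq = 2.2796 − 0.9032 = 1.3764; the wedge equals the tax, 16.
Deadweight loss = ½ × 1.3764 × 16 = $11.01 thousand.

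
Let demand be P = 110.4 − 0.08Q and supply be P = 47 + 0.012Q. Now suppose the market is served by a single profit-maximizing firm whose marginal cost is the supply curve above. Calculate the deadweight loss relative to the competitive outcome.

4725.89

Competitive equilibrium: 110.4 − 0.08Q = 47 + 0.012Q → Q* = 689.13043, P* = 55.26957.
Marginal revenue: MR = 110.4 − 0.16Q. Set MR = MC: 110.4 − 0.16Q = 47 + 0.012Q → Q_m = 368.60465.
Price P_m = 110.4 − 0.08·368.60465 = 80.91163; MC(Q_m) = 47 + 0.012·368.60465 = 51.42326.
Competitive Q* = 689.13043, so ΔQ = 320.52578; wedge = 80.91163 − 51.42326 = 29.48837.
Deadweight loss = ½ × 320.52578 × 29.48837 = 4725.89.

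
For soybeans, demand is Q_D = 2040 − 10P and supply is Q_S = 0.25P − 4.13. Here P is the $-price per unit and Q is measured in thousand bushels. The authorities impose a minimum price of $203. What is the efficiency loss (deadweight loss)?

$2616.63 thousand

In inverse form: demand P = 204 − 0.1Q, supply P = 16.52 + 4Q.
Competitive equilibrium: 204 − 0.1Q = 16.52 + 4Q → Q* = 45.7268, P* = 199.4273.
At the floor P = 203, quantity demanded = (204 − 203)/0.1 = 10.
Sellers' marginal cost at Q' = 10: 16.52 + 4·10 = 56.52.
ΔQ = 45.7268 − 10 = 35.7268; wedge = 203 − 56.52 = 146.48.
Welfare loss = ½ × 35.7268 × 146.48 = $2616.63 thousand.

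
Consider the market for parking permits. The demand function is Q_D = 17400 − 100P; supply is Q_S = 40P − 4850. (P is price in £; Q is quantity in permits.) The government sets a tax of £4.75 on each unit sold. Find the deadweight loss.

£322.32

In inverse form: demand P = 174 − 0.01Q, supply P = 121.25 + 0.025Q.
Competitive equilibrium: 174 − 0.01Q = 121.25 + 0.025Q → Q* = 1507.1429, P* = 158.9286.
With the tax, the buyer price exceeds the seller price by 4.75: (174 − 0.01Q) − (121.25 + 0.025Q) = 4.75 → Q' = 1371.4286.
ΔQ = 1507.1429 − 1371.4286 = 135.7143; the wedge equals the tax, 4.75.
Welfare loss = ½ × 135.7143 × 4.75 = £322.32.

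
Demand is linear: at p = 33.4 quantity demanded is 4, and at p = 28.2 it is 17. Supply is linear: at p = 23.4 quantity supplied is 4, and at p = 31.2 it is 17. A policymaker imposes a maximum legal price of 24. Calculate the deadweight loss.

40.50

Demand slope = (28.2 − 33.4)/(17 − 4) = −0.4, so p = 35 − 0.4q.
Supply slope = (31.2 − 23.4)/(17 − 4) = 0.6, so p = 21 + 0.6q.
Competitive equilibrium: 35 − 0.4q = 21 + 0.6q → q* = 14, p* = 29.4.
At the ceiling p = 24, quantity supplied = (24 − 21)/0.6 = 5.
Willingness to pay at q' = 5: 35 − 0.4·5 = 33.
Δq = 14 − 5 = 9; wedge = 33 − 24 = 9.
Welfare loss = ½ × 9 × 9 = 40.50.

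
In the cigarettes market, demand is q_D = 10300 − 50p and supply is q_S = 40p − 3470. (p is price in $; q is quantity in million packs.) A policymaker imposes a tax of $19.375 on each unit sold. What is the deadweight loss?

In inverse form: demand p = 206 − 0.02q, supply p = 86.75 + 0.025q.
Competitive equilibrium: 206 − 0.02q = 86.75 + 0.025q → q* = 2650, p* = 153.
With the tax, the buyer price exceeds the seller price by 19.375: (206 − 0.02q) − (86.75 + 0.025q) = 19.375 → q' = 2219.4444.
Δq = 2650 − 2219.4444 = 430.5556; the wedge equals the tax, 19.375.
DWL = ½ × 430.5556 × 19.375 = $4171.01 million.

$4171.01 million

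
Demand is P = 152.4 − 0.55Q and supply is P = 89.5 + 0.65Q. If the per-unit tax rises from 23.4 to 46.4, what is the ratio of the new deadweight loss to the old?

3.932

Competitive equilibrium: 152.4 − 0.55Q = 89.5 + 0.65Q → Q* = 52.4167, P* = 123.5708.
For a per-unit tax t: ΔQ = t/1.2, so DWL = ½·t·(t/1.2) = t²/2.4.
At t = 23.4: DWL = 228.15. At t = 46.4: DWL = 897.067.
Ratio = (46.4/23.4)² = 3.932.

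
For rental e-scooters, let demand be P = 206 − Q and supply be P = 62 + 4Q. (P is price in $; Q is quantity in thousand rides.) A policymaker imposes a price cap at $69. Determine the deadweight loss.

Competitive equilibrium: 206 − Q = 62 + 4Q → Q* = 28.8, P* = 177.2.
At the ceiling P = 69, quantity supplied = (69 − 62)/4 = 1.75.
Willingness to pay at Q' = 1.75: 206 − 1·1.75 = 204.25.
ΔQ = 28.8 − 1.75 = 27.05; wedge = 204.25 − 69 = 135.25.
Welfare loss = ½ × 27.05 × 135.25 = $1829.26 thousand.

$1829.26 thousand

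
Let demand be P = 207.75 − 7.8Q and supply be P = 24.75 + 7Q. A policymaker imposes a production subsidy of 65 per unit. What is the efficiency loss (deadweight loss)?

142.74

Competitive equilibrium: 207.75 − 7.8Q = 24.75 + 7Q → Q* = 12.3649, P* = 111.3041.
The subsidy lowers effective supply by 65: P = 7Q − 40.25.
New quantity: 207.75 − 7.8Q = 7Q − 40.25 → Q' = 16.7568.
Overproduction ΔQ = 16.7568 − 12.3649 = 4.3919; wedge = subsidy = 65.
Deadweight loss = ½ × 4.3919 × 65 = 142.74.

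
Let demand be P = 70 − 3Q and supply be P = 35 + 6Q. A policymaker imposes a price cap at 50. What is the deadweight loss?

8.68

Competitive equilibrium: 70 − 3Q = 35 + 6Q → Q* = 3.8889, P* = 58.3333.
At the ceiling P = 50, quantity supplied = (50 − 35)/6 = 2.5.
Willingness to pay at Q' = 2.5: 70 − 3·2.5 = 62.5.
ΔQ = 3.8889 − 2.5 = 1.3889; wedge = 62.5 − 50 = 12.5.
Welfare loss = ½ × 1.3889 × 12.5 = 8.68.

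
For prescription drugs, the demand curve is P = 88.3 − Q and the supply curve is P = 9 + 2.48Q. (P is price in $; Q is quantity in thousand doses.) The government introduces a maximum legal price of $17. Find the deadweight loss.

$665.82 thousand

Competitive equilibrium: 88.3 − Q = 9 + 2.48Q → Q* = 22.7874, P* = 65.5126.
At the ceiling P = 17, quantity supplied = (17 − 9)/2.48 = 3.2258.
Willingness to pay at Q' = 3.2258: 88.3 − 1·3.2258 = 85.0742.
ΔQ = 22.7874 − 3.2258 = 19.5616; wedge = 85.0742 − 17 = 68.0742.
DWL = ½ × 19.5616 × 68.0742 = $665.82 thousand.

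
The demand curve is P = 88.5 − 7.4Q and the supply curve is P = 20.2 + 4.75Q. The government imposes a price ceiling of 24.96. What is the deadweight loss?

Competitive equilibrium: 88.5 − 7.4Q = 20.2 + 4.75Q → Q* = 5.6214, P* = 46.9016.
At the ceiling P = 24.96, quantity supplied = (24.96 − 20.2)/4.75 = 1.0021.
Willingness to pay at Q' = 1.0021: 88.5 − 7.4·1.0021 = 81.0845.
ΔQ = 5.6214 − 1.0021 = 4.6193; wedge = 81.0845 − 24.96 = 56.1245.
Welfare loss = ½ × 4.6193 × 56.1245 = 129.63.

129.63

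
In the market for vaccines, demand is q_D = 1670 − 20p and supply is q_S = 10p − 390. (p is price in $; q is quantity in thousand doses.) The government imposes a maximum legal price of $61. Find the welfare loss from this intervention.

In inverse form: demand p = 83.5 − 0.05q, supply p = 39 + 0.1q.
Competitive equilibrium: 83.5 − 0.05q = 39 + 0.1q → q* = 296.6667, p* = 68.6667.
At the ceiling p = 61, quantity supplied = (61 − 39)/0.1 = 220.
Willingness to pay at q' = 220: 83.5 − 0.05·220 = 72.5.
Δq = 296.6667 − 220 = 76.6667; wedge = 72.5 − 61 = 11.5.
Deadweight loss = ½ × 76.6667 × 11.5 = $440.83 thousand.

$440.83 thousand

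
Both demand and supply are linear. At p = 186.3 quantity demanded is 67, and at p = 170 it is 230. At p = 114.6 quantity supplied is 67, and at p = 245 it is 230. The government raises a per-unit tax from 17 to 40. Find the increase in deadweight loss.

728.33

Demand slope = (170 − 186.3)/(230 − 67) = −0.1, so p = 193 − 0.1q.
Supply slope = (245 − 114.6)/(230 − 67) = 0.8, so p = 61 + 0.8q.
Competitive equilibrium: 193 − 0.1q = 61 + 0.8q → q* = 146.6667, p* = 178.3333.
For a per-unit tax t: Δq = t/0.9, so DWL = ½·t·(t/0.9) = t²/1.8.
At t = 17: DWL = 160.556. At t = 40: DWL = 888.889.
Increase = 888.889 − 160.556 = 728.33.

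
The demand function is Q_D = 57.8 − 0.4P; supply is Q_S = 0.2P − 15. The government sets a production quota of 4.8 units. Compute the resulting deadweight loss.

In inverse form: demand P = 144.5 − 2.5Q, supply P = 75 + 5Q.
Competitive equilibrium: 144.5 − 2.5Q = 75 + 5Q → Q* = 9.2667, P* = 121.3333.
At Q = 4.8: demand price = 144.5 − 2.5·4.8 = 132.5; supply price = 75 + 5·4.8 = 99.
ΔQ = 9.2667 − 4.8 = 4.4667; wedge = 132.5 − 99 = 33.5.
DWL = ½ × 4.4667 × 33.5 = 74.82.

74.82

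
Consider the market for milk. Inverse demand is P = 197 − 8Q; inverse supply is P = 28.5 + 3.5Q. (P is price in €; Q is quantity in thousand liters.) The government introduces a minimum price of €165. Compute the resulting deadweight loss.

€652.45 thousand

Competitive equilibrium: 197 − 8Q = 28.5 + 3.5Q → Q* = 14.6522, P* = 79.7826.
At the floor P = 165, quantity demanded = (197 − 165)/8 = 4.
Sellers' marginal cost at Q' = 4: 28.5 + 3.5·4 = 42.5.
ΔQ = 14.6522 − 4 = 10.6522; wedge = 165 − 42.5 = 122.5.
The triangle = ½ × 10.6522 × 122.5 = €652.45 thousand.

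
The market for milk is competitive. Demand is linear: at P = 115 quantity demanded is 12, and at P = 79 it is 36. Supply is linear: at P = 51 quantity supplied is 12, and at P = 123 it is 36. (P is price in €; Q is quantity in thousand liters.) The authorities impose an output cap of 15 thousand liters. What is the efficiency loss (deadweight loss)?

Demand slope = (79 − 115)/(36 − 12) = −1.5, so P = 133 − 1.5Q.
Supply slope = (123 − 51)/(36 − 12) = 3, so P = 15 + 3Q.
Competitive equilibrium: 133 − 1.5Q = 15 + 3Q → Q* = 26.2222, P* = 93.6667.
At Q = 15: demand price = 133 − 1.5·15 = 110.5; supply price = 15 + 3·15 = 60.
ΔQ = 26.2222 − 15 = 11.2222; wedge = 110.5 − 60 = 50.5.
Welfare loss = ½ × 11.2222 × 50.5 = €283.36 thousand.

€283.36 thousand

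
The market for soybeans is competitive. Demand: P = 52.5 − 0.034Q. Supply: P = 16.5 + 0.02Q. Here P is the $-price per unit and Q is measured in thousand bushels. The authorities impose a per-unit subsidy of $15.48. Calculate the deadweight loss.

$2218.80 thousand

Competitive equilibrium: 52.5 − 0.034Q = 16.5 + 0.02Q → Q* = 666.6667, P* = 29.8333.
The subsidy lowers effective supply by 15.48: P = 1.02 + 0.02Q.
New quantity: 52.5 − 0.034Q = 1.02 + 0.02Q → Q' = 953.3333.
Overproduction ΔQ = 953.3333 − 666.6667 = 286.6666; wedge = subsidy = 15.48.
Deadweight loss = ½ × 286.6666 × 15.48 = $2218.80 thousand.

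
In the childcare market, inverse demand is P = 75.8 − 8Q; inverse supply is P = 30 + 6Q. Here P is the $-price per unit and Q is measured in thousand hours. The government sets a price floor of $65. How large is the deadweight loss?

Competitive equilibrium: 75.8 − 8Q = 30 + 6Q → Q* = 3.2714, P* = 49.6286.
At the floor P = 65, quantity demanded = (75.8 − 65)/8 = 1.35.
Sellers' marginal cost at Q' = 1.35: 30 + 6·1.35 = 38.1.
ΔQ = 3.2714 − 1.35 = 1.9214; wedge = 65 − 38.1 = 26.9.
DWL = ½ × 1.9214 × 26.9 = $25.84 thousand.

$25.84 thousand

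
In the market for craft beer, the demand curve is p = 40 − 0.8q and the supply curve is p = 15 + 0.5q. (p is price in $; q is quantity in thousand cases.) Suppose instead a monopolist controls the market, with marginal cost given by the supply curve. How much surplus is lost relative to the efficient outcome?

$34.89 thousand

Competitive equilibrium: 40 − 0.8q = 15 + 0.5q → q* = 19.2308, p* = 24.6154.
Marginal revenue: MR = 40 − 1.6q. Set MR = MC: 40 − 1.6q = 15 + 0.5q → q_m = 11.9048.
Price p_m = 40 − 0.8·11.9048 = 30.4762; MC(q_m) = 15 + 0.5·11.9048 = 20.9524.
Competitive q* = 19.2308, so Δq = 7.326; wedge = 30.4762 − 20.9524 = 9.5238.
The triangle = ½ × 7.326 × 9.5238 = $34.89 thousand.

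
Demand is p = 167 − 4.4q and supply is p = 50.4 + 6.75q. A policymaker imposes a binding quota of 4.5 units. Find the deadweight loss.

Competitive equilibrium: 167 − 4.4q = 50.4 + 6.75q → q* = 10.4574, p* = 120.9874.
At q = 4.5: demand price = 167 − 4.4·4.5 = 147.2; supply price = 50.4 + 6.75·4.5 = 80.775.
Δq = 10.4574 − 4.5 = 5.9574; wedge = 147.2 − 80.775 = 66.425.
Deadweight loss = ½ × 5.9574 × 66.425 = 197.86.

197.86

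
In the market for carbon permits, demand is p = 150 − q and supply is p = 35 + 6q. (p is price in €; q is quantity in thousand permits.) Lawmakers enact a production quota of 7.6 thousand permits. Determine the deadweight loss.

€272.80 thousand

Competitive equilibrium: 150 − q = 35 + 6q → q* = 16.4286, p* = 133.5714.
At q = 7.6: demand price = 150 − 1·7.6 = 142.4; supply price = 35 + 6·7.6 = 80.6.
Δq = 16.4286 − 7.6 = 8.8286; wedge = 142.4 − 80.6 = 61.8.
Deadweight loss = ½ × 8.8286 × 61.8 = €272.80 thousand.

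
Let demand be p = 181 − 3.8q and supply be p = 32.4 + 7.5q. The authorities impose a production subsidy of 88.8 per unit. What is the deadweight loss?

Competitive equilibrium: 181 − 3.8q = 32.4 + 7.5q → q* = 13.1504, p* = 131.0283.
The subsidy lowers effective supply by 88.8: p = 7.5q − 56.4.
New quantity: 181 − 3.8q = 7.5q − 56.4 → q' = 21.0088.
Overproduction Δq = 21.0088 − 13.1504 = 7.8584; wedge = subsidy = 88.8.
The triangle = ½ × 7.8584 × 88.8 = 348.91.

348.91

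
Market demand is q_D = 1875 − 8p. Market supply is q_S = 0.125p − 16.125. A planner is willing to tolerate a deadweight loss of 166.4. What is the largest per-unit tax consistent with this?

In inverse form: demand p = 234.375 − 0.125q, supply p = 129 + 8q.
Competitive equilibrium: 234.375 − 0.125q = 129 + 8q → q* = 12.9692, p* = 232.7538.
A tax t gives Δq = t/8.125 and wedge t, so DWL = t²/16.25.
t²/16.25 = 166.4 → t² = 2704 → t = 52.

52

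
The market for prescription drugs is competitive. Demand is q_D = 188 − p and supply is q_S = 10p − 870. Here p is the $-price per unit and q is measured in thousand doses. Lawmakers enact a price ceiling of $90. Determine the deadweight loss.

In inverse form: demand p = 188 − q, supply p = 87 + 0.1q.
Competitive equilibrium: 188 − q = 87 + 0.1q → q* = 91.8182, p* = 96.1818.
At the ceiling p = 90, quantity supplied = (90 − 87)/0.1 = 30.
Willingness to pay at q' = 30: 188 − 1·30 = 158.
Δq = 91.8182 − 30 = 61.8182; wedge = 158 − 90 = 68.
DWL = ½ × 61.8182 × 68 = $2101.82 thousand.

$2101.82 thousand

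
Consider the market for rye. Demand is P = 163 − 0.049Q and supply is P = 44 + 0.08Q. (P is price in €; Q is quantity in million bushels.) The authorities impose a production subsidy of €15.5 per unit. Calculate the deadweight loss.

€931.20 million

Competitive equilibrium: 163 − 0.049Q = 44 + 0.08Q → Q* = 922.4806, P* = 117.7984.
The subsidy lowers effective supply by 15.5: P = 28.5 + 0.08Q.
New quantity: 163 − 0.049Q = 28.5 + 0.08Q → Q' = 1042.6357.
Overproduction ΔQ = 1042.6357 − 922.4806 = 120.1551; wedge = subsidy = 15.5.
DWL = ½ × 120.1551 × 15.5 = €931.20 million.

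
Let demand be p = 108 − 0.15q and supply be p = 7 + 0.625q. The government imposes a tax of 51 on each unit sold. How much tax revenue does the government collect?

Competitive equilibrium: 108 − 0.15q = 7 + 0.625q → q* = 130.3226, p* = 88.4516.
With the tax, the buyer price exceeds the seller price by 51: (108 − 0.15q) − (7 + 0.625q) = 51 → q' = 64.5161.
Tax revenue = 51 × 64.5161 = 3290.32.

3290.32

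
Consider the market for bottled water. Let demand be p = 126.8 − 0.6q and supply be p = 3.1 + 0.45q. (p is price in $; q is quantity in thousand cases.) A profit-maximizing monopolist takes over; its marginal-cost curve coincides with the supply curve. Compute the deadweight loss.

Competitive equilibrium: 126.8 − 0.6q = 3.1 + 0.45q → q* = 117.8095, p* = 56.1143.
Marginal revenue: MR = 126.8 − 1.2q. Set MR = MC: 126.8 − 1.2q = 3.1 + 0.45q → q_m = 74.9697.
Price p_m = 126.8 − 0.6·74.9697 = 81.8182; MC(q_m) = 3.1 + 0.45·74.9697 = 36.8364.
Competitive q* = 117.8095, so Δq = 42.8398; wedge = 81.8182 − 36.8364 = 44.9818.
The triangle = ½ × 42.8398 × 44.9818 = $963.51 thousand.

$963.51 thousand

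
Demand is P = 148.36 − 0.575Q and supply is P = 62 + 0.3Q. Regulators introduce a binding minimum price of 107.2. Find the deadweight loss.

321.65

Competitive equilibrium: 148.36 − 0.575Q = 62 + 0.3Q → Q* = 98.6971, P* = 91.6091.
At the floor P = 107.2, quantity demanded = (148.36 − 107.2)/0.575 = 71.5826.
Sellers' marginal cost at Q' = 71.5826: 62 + 0.3·71.5826 = 83.4748.
ΔQ = 98.6971 − 71.5826 = 27.1145; wedge = 107.2 − 83.4748 = 23.7252.
Welfare loss = ½ × 27.1145 × 23.7252 = 321.65.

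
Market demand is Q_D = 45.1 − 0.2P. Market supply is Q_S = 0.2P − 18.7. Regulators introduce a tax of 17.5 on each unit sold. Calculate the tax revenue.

200.375

In inverse form: demand P = 225.5 − 5Q, supply P = 93.5 + 5Q.
Competitive equilibrium: 225.5 − 5Q = 93.5 + 5Q → Q* = 13.2, P* = 159.5.
With the tax, the buyer price exceeds the seller price by 17.5: (225.5 − 5Q) − (93.5 + 5Q) = 17.5 → Q' = 11.45.
Tax revenue = 17.5 × 11.45 = 200.375.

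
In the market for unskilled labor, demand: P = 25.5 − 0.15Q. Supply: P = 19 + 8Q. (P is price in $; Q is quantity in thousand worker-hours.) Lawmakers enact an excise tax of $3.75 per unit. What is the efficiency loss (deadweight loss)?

$0.86 thousand

Competitive equilibrium: 25.5 − 0.15Q = 19 + 8Q → Q* = 0.7975, P* = 25.3804.
With the tax, the buyer price exceeds the seller price by 3.75: (25.5 − 0.15Q) − (19 + 8Q) = 3.75 → Q' = 0.3374.
ΔQ = 0.7975 − 0.3374 = 0.4601; the wedge equals the tax, 3.75.
Deadweight loss = ½ × 0.4601 × 3.75 = $0.86 thousand.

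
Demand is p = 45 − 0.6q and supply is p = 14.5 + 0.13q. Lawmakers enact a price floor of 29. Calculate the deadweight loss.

Competitive equilibrium: 45 − 0.6q = 14.5 + 0.13q → q* = 41.7808, p* = 19.9315.
At the floor p = 29, quantity demanded = (45 − 29)/0.6 = 26.6667.
Sellers' marginal cost at q' = 26.6667: 14.5 + 0.13·26.6667 = 17.9667.
Δq = 41.7808 − 26.6667 = 15.1141; wedge = 29 − 17.9667 = 11.0333.
Welfare loss = ½ × 15.1141 × 11.0333 = 83.38.

83.38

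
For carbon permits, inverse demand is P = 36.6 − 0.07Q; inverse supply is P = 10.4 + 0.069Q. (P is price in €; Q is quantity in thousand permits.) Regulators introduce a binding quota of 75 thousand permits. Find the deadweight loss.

€895.15 thousand

Competitive equilibrium: 36.6 − 0.07Q = 10.4 + 0.069Q → Q* = 188.4892, P* = 23.4058.
At Q = 75: demand price = 36.6 − 0.07·75 = 31.35; supply price = 10.4 + 0.069·75 = 15.575.
ΔQ = 188.4892 − 75 = 113.4892; wedge = 31.35 − 15.575 = 15.775.
The triangle = ½ × 113.4892 × 15.775 = €895.15 thousand.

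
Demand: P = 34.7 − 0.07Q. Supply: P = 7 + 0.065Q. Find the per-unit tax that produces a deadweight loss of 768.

14.4

Competitive equilibrium: 34.7 − 0.07Q = 7 + 0.065Q → Q* = 205.1852, P* = 20.337.
A tax t gives ΔQ = t/0.135 and wedge t, so DWL = t²/0.27.
t²/0.27 = 768 → t² = 207.36 → t = 14.4.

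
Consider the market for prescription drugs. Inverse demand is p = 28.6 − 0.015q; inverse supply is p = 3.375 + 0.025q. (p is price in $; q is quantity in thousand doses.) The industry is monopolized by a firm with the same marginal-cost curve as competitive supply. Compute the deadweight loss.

$591.60 thousand

Competitive equilibrium: 28.6 − 0.015q = 3.375 + 0.025q → q* = 630.625, p* = 19.14063.
Marginal revenue: MR = 28.6 − 0.03q. Set MR = MC: 28.6 − 0.03q = 3.375 + 0.025q → q_m = 458.63636.
Price p_m = 28.6 − 0.015·458.63636 = 21.72045; MC(q_m) = 3.375 + 0.025·458.63636 = 14.84091.
Competitive q* = 630.625, so Δq = 171.98864; wedge = 21.72045 − 14.84091 = 6.87954.
DWL = ½ × 171.98864 × 6.87954 = $591.60 thousand.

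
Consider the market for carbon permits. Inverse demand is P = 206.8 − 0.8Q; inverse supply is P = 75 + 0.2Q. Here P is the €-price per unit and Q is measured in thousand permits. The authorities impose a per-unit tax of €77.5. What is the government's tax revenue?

€4208.25 thousand

Competitive equilibrium: 206.8 − 0.8Q = 75 + 0.2Q → Q* = 131.8, P* = 101.36.
With the tax, the buyer price exceeds the seller price by 77.5: (206.8 − 0.8Q) − (75 + 0.2Q) = 77.5 → Q' = 54.3.
Tax revenue = 77.5 × 54.3 = €4208.25 thousand.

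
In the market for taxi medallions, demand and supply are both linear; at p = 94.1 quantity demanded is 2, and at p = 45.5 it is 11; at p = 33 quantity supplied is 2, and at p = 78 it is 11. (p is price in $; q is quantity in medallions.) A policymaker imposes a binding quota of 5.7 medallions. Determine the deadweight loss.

Demand slope = (45.5 − 94.1)/(11 − 2) = −5.4, so p = 104.9 − 5.4q.
Supply slope = (78 − 33)/(11 − 2) = 5, so p = 23 + 5q.
Competitive equilibrium: 104.9 − 5.4q = 23 + 5q → q* = 7.875, p* = 62.375.
At q = 5.7: demand price = 104.9 − 5.4·5.7 = 74.12; supply price = 23 + 5·5.7 = 51.5.
Δq = 7.875 − 5.7 = 2.175; wedge = 74.12 − 51.5 = 22.62.
DWL = ½ × 2.175 × 22.62 = $24.60.

$24.60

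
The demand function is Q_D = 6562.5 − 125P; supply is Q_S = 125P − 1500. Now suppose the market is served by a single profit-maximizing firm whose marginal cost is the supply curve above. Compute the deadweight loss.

5695.31

In inverse form: demand P = 52.5 − 0.008Q, supply P = 12 + 0.008Q.
Competitive equilibrium: 52.5 − 0.008Q = 12 + 0.008Q → Q* = 2531.25, P* = 32.25.
Marginal revenue: MR = 52.5 − 0.016Q. Set MR = MC: 52.5 − 0.016Q = 12 + 0.008Q → Q_m = 1687.5.
Price P_m = 52.5 − 0.008·1687.5 = 39; MC(Q_m) = 12 + 0.008·1687.5 = 25.5.
Competitive Q* = 2531.25, so ΔQ = 843.75; wedge = 39 − 25.5 = 13.5.
The triangle = ½ × 843.75 × 13.5 = 5695.31.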